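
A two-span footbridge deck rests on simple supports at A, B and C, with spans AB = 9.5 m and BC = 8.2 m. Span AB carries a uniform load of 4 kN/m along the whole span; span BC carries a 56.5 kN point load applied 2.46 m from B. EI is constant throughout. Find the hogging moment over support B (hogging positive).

Insert a hinge at B; M_B is the redundant, and each span becomes simply supported.
Discontinuity in slope at B on the released structure — sum the simple-span end rotations:
  span AB: UDL 4: wL³/(24EI) = 142.9/EI
  span BC: point load 56.5 at a = 2.46: Pab(L + b)/(6LEI) = 226/EI
  relative rotation θ_0 = (142.9 + 226)/EI = 368.9/EI
A unit hogging moment at B produces rotation L₁/(3EI) + L₂/(3EI) = 5.9/EI.
Compatibility: M_B·(L₁+L₂)/(3EI) = θ_0, giving M_B = 62.53 kN·m (hogging).

M_B = 62.53 kN·m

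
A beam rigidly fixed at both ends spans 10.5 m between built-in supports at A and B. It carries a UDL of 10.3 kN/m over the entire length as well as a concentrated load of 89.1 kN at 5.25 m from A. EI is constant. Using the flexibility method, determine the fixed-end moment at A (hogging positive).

Release both end moments; the primary structure is a simply-supported span AB with redundants M_A and M_B.
Simple-span end rotations at A and B under the given loads:
  at A: UDL 10.3: wL³/(24EI) = 496.8/EI
  at B: UDL 10.3: wL³/(24EI) = 496.8/EI
  at A: point load 89.1 at a = 5.25: Pab(L + b)/(6LEI) = 614/EI
  at B: point load 89.1 at a = 5.25: Pab(L + a)/(6LEI) = 614/EI
  θ_A0 = 1111/EI,  θ_B0 = 1111/EI
Flexibility coefficients: a unit moment at one end gives L/(3EI) there and L/(6EI) at the far end, so f₁₁ = f₂₂ = 3.5/EI and f₁₂ = f₂₁ = 1.75/EI.
Compatibility — zero rotation at each built-in end:
  3.5 M_A + 1.75 M_B = 1111
  1.75 M_A + 3.5 M_B = 1111
Solving the pair gives M_A = 211.6 kN·m and M_B = 211.6 kN·m (hogging).

M_A = 211.6 kN·m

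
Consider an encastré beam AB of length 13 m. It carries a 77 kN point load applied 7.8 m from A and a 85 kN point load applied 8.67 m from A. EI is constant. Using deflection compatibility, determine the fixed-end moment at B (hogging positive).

Take the two fixed-end moments M_A, M_B as redundants; the released structure is the simple span AB.
End rotations of the released simple span under the applied load (×1/EI):
  at A: point load 77 at a = 7.8: Pab(L + b)/(6LEI) = 728.7/EI
  at B: point load 77 at a = 7.8: Pab(L + a)/(6LEI) = 832.8/EI
  at A: point load 85 at a = 8.67: Pab(L + b)/(6LEI) = 709/EI
  at B: point load 85 at a = 8.67: Pab(L + a)/(6LEI) = 886.5/EI
  θ_A0 = 1438/EI,  θ_B0 = 1719/EI
Flexibility coefficients: a unit moment at one end gives L/(3EI) there and L/(6EI) at the far end, so f₁₁ = f₂₂ = 4.333/EI and f₁₂ = f₂₁ = 2.167/EI.
Compatibility — zero rotation at each built-in end:
  4.333 M_A + 2.167 M_B = 1438
  2.167 M_A + 4.333 M_B = 1719
Solving the pair gives M_A = 177.9 kN·m and M_B = 307.8 kN·m (hogging).

M_B = 307.8 kN·m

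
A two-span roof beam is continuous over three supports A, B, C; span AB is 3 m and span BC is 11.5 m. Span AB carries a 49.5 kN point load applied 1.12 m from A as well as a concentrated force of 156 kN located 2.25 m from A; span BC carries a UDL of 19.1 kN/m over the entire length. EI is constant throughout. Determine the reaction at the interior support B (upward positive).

R_B = 359.3 kN

Release continuity at B by inserting a hinge; the redundant is the internal moment M_B. The primary structure is two simply-supported spans AB and BC.
Discontinuity in slope at B on the released structure — sum the simple-span end rotations:
  span AB: point load 49.5 at a = 1.12: Pab(L + a)/(6LEI) = 23.86/EI
  span AB: point load 156 at a = 2.25: Pab(L + a)/(6LEI) = 76.78/EI
  span BC: UDL 19.1: wL³/(24EI) = 1210/EI
  relative rotation θ_0 = (100.6 + 1210)/EI = 1311/EI
A unit hogging moment at B produces rotation L₁/(3EI) + L₂/(3EI) = 4.833/EI.
Compatibility: M_B·(L₁+L₂)/(3EI) = θ_0, giving M_B = 271.2 kN·m (hogging).
Span AB, ΣM about A with M_B applied at B: R_B^{AB}·3 = 406.4 + 271.2, so R_B^{AB} = 225.9 kN and R_A = 205.5 − 225.9 = -20.39 kN.
Span BC, ΣM about C: R_B^{BC}·11.5 = 1263 + 271.2, so R_B^{BC} = 133.4 kN and R_C = 219.7 − 133.4 = 86.24 kN.
R_B = 225.9 + 133.4 = 359.3 kN.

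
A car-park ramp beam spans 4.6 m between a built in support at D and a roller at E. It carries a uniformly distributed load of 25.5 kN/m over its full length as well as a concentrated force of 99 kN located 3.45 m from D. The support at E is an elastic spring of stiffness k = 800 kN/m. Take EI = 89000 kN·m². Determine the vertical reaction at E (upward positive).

Choose R_E as the redundant. The primary structure is the cantilever fixed at D.
Downward deflection at the released point E due to the loads:
  UDL 25.5: wL⁴/(8EI) = 1427/EI
  point load 99 at a = 3.45: Pa²(3L − a)/(6EI) = 2033/EI
  δ_0 = 3460/EI
Tip deflection under a unit load at E: L³/(3EI) = 32.45/EI.
With EI = 89000 kN·m²: δ_0 = 0.038875 m and δ_{EE} = 0.000365 m/kN.
Compatibility — the spring shortens by R_E/k under the reaction it provides: δ_0 − R_E·δ_{EE} = R_E/k. With 1/k = 0.00125 m/kN, R_E = δ_0 / (δ_{EE} + 1/k) = 0.038875 / (0.000365 + 0.00125) = 24.08 kN.

R_E = 24.08 kN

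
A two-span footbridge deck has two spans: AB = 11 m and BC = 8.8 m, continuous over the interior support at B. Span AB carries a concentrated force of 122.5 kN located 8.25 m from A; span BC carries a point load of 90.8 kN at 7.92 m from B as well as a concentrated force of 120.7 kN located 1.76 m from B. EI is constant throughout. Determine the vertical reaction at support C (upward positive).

Insert a hinge at B; M_B is the redundant, and each span becomes simply supported.
End slopes at the hinge B, treating each span as simply supported:
  span AB: point load 122.5 at a = 8.25: Pab(L + a)/(6LEI) = 810.6/EI
  span BC: point load 90.8 at a = 7.92: Pab(L + b)/(6LEI) = 116/EI
  span BC: point load 120.7 at a = 1.76: Pab(L + b)/(6LEI) = 448.7/EI
  relative rotation θ_0 = (810.6 + 564.7)/EI = 1375/EI
A unit hogging moment at B produces rotation L₁/(3EI) + L₂/(3EI) = 6.6/EI.
Slope continuity at B: θ_0 = M_B·6.6/EI, so M_B = 1375/6.6 = 208.4 kN·m (hogging).
Span BC, ΣM about C: R_B^{BC}·8.8 = 929.6 + 208.4, so R_B^{BC} = 129.3 kN and R_C = 211.5 − 129.3 = 82.18 kN.

R_C = 82.18 kN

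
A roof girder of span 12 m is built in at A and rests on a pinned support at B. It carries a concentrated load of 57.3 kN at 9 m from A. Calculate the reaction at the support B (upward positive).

R_B = 36.26 kN

Release the roller at B. Primary structure: cantilever fixed at A.
Downward deflection at the released point B due to the loads:
  point load 57.3 at a = 9: Pa²(3L − a)/(6EI) = 20886/EI
Flexibility coefficient — unit upward force at B: δ_{BB} = L³/(3EI) = 576/EI.
Compatibility at B: δ_0 − R_B·δ_{BB} = 0, so R_B = 20886/576 = 36.26 kN.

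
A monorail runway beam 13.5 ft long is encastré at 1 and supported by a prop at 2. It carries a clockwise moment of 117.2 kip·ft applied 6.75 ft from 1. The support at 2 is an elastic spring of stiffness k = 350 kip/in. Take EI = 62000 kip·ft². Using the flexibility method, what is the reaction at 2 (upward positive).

R_2 = 9.594 kip

Take the reaction at 2 as the redundant and release it; the primary structure is a cantilever fixed at 1.
Free-end deflection of the primary structure under the applied loading (downward +):
  clockwise couple 117.2 at a = 6.75: M₀a(2L − a)/(2EI) = 8010/EI
Flexibility coefficient — unit upward force at 2: δ_{22} = L³/(3EI) = 820.1/EI.
With EI = 62000 kip·ft²: δ_0 = 0.12919 ft and δ_{22} = 0.013228 ft/kip.
Compatibility — the spring shortens by R_2/k under the reaction it provides: δ_0 − R_2·δ_{22} = R_2/k. With 1/k = 1/(350×12) ft/kip = 0.000238 ft/kip, R_2 = δ_0 / (δ_{22} + 1/k) = 0.12919 / (0.013228 + 0.000238) = 9.594 kip.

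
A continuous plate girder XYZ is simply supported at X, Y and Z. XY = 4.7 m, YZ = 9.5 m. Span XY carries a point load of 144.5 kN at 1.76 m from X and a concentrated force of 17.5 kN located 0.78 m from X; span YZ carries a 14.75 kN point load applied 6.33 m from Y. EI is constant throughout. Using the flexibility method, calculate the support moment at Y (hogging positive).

Release continuity at Y by inserting a hinge; the redundant is the internal moment M_Y. The primary structure is two simply-supported spans XY and YZ.
Rotations at Y on the released spans (each span's end-slope, ×1/EI):
  span XY: point load 144.5 at a = 1.76: Pab(L + a)/(6LEI) = 171.3/EI
  span XY: point load 17.5 at a = 0.78: Pab(L + a)/(6LEI) = 10.4/EI
  span YZ: point load 14.75 at a = 6.33: Pab(L + b)/(6LEI) = 65.79/EI
  relative rotation θ_0 = (181.7 + 65.79)/EI = 247.5/EI
A unit hogging moment at Y produces rotation L₁/(3EI) + L₂/(3EI) = 4.733/EI.
Slope continuity at Y: θ_0 = M_Y·4.733/EI, so M_Y = 247.5/4.733 = 52.28 kN·m (hogging).

M_Y = 52.28 kN·m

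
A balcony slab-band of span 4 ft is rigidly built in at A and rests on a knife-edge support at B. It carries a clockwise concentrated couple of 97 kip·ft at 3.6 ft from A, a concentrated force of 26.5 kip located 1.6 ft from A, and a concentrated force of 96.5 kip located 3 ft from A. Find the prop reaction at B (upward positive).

Choose R_B as the redundant. The primary structure is the cantilever fixed at A.
Primary-structure tip deflection at B by superposition:
  clockwise couple 97 at a = 3.6: M₀a(2L − a)/(2EI) = 768.2/EI
  point load 26.5 at a = 1.6: Pa²(3L − a)/(6EI) = 117.6/EI
  point load 96.5 at a = 3: Pa²(3L − a)/(6EI) = 1303/EI
  δ_0 = 2189/EI
Flexibility coefficient — unit upward force at B: δ_{BB} = L³/(3EI) = 21.33/EI.
The prop prevents deflection at B: R_B = δ_0/δ_{BB} = 2189/21.33 = 102.6 kip.

R_B = 102.6 kip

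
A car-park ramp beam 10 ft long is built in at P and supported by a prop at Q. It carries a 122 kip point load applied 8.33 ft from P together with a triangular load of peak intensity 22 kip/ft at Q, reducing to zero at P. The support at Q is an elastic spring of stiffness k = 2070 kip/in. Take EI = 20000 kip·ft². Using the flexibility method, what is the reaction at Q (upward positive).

R_Q = 151.9 kip

Remove the prop at Q; the released (primary) structure is a cantilever built in at P.
Free-end deflection of the primary structure under the applied loading (downward +):
  point load 122 at a = 8.33: Pa²(3L − a)/(6EI) = 30574/EI
  triangular load, peak 22 at the free end: 11w₀L⁴/(120EI) = 20167/EI
  δ_0 = 50741/EI
Flexibility coefficient — unit upward force at Q: δ_{QQ} = L³/(3EI) = 333.3/EI.
With EI = 20000 kip·ft²: δ_0 = 2.5371 ft and δ_{QQ} = 0.016667 ft/kip.
Compatibility — the spring shortens by R_Q/k under the reaction it provides: δ_0 − R_Q·δ_{QQ} = R_Q/k. With 1/k = 1/(2070×12) ft/kip = 0.00004 ft/kip, R_Q = δ_0 / (δ_{QQ} + 1/k) = 2.5371 / (0.016667 + 0.00004) = 151.9 kip.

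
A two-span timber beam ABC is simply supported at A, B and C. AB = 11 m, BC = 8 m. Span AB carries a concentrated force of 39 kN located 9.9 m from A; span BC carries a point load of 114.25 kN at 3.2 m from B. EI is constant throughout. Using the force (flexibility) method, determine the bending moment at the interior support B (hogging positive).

M_B = 95.13 kN·m

Take M_B as the redundant. Released structure: two simple spans AB and BC with a hinge at B.
End slopes at the hinge B, treating each span as simply supported:
  span AB: point load 39 at a = 9.9: Pab(L + a)/(6LEI) = 134.5/EI
  span BC: point load 114.25 at a = 3.2: Pab(L + b)/(6LEI) = 468/EI
  relative rotation θ_0 = (134.5 + 468)/EI = 602.5/EI
A unit hogging moment at B produces rotation L₁/(3EI) + L₂/(3EI) = 6.333/EI.
Compatibility: M_B·(L₁+L₂)/(3EI) = θ_0, giving M_B = 95.13 kN·m (hogging).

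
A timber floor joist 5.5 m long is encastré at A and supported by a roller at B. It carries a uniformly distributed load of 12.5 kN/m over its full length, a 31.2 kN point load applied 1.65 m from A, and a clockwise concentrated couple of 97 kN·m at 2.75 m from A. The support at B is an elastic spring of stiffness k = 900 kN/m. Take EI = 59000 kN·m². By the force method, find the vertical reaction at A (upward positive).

R_A = 77.3 kN

Choose R_B as the redundant. The primary structure is the cantilever fixed at A.
Free-end deflection of the primary structure under the applied loading (downward +):
  UDL 12.5: wL⁴/(8EI) = 1430/EI
  point load 31.2 at a = 1.65: Pa²(3L − a)/(6EI) = 210.2/EI
  clockwise couple 97 at a = 2.75: M₀a(2L − a)/(2EI) = 1100/EI
  δ_0 = 2740/EI
Flexibility coefficient — unit upward force at B: δ_{BB} = L³/(3EI) = 55.46/EI.
With EI = 59000 kN·m²: δ_0 = 0.046447 m and δ_{BB} = 0.00094 m/kN.
Compatibility — the spring shortens by R_B/k under the reaction it provides: δ_0 − R_B·δ_{BB} = R_B/k. With 1/k = 0.001111 m/kN, R_B = δ_0 / (δ_{BB} + 1/k) = 0.046447 / (0.00094 + 0.001111) = 22.65 kN.
Vertical equilibrium: R_A = ΣP − R_B = 99.95 − 22.65 = 77.3 kN.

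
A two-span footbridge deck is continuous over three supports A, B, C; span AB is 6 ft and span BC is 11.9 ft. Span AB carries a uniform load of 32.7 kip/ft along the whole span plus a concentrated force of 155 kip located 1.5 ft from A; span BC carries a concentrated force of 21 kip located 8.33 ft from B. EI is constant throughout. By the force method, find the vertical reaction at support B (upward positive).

Insert a hinge at B; M_B is the redundant, and each span becomes simply supported.
Discontinuity in slope at B on the released structure — sum the simple-span end rotations:
  span AB: UDL 32.7: wL³/(24EI) = 294.3/EI
  span AB: point load 155 at a = 1.5: Pab(L + a)/(6LEI) = 218/EI
  span BC: point load 21 at a = 8.33: Pab(L + b)/(6LEI) = 135.3/EI
  relative rotation θ_0 = (512.3 + 135.3)/EI = 647.6/EI
A unit hogging moment at B produces rotation L₁/(3EI) + L₂/(3EI) = 5.967/EI.
Slope continuity at B: θ_0 = M_B·5.967/EI, so M_B = 647.6/5.967 = 108.5 kip·ft (hogging).
Span AB, ΣM about A with M_B applied at B: R_B^{AB}·6 = 821.1 + 108.5, so R_B^{AB} = 154.9 kip and R_A = 351.2 − 154.9 = 196.3 kip.
Span BC, ΣM about C: R_B^{BC}·11.9 = 74.97 + 108.5, so R_B^{BC} = 15.42 kip and R_C = 21 − 15.42 = 5.58 kip.
R_B = 154.9 + 15.42 = 170.4 kip.

R_B = 170.4 kip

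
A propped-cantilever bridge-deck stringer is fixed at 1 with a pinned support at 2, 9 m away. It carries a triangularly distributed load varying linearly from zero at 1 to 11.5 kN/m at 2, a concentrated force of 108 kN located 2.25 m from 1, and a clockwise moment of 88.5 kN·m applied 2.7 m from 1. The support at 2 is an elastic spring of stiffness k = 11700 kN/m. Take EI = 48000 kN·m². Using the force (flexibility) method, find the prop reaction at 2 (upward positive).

Remove the prop at 2; the released (primary) structure is a cantilever built in at 1.
Deflection at 2 on the released cantilever, summing each load's contribution:
  triangular load, peak 11.5 at the free end: 11w₀L⁴/(120EI) = 6916/EI
  point load 108 at a = 2.25: Pa²(3L − a)/(6EI) = 2255/EI
  clockwise couple 88.5 at a = 2.7: M₀a(2L − a)/(2EI) = 1828/EI
  δ_0 = 11000/EI
Tip deflection under a unit load at 2: L³/(3EI) = 243/EI.
With EI = 48000 kN·m²: δ_0 = 0.22916 m and δ_{22} = 0.005063 m/kN.
Compatibility — the spring shortens by R_2/k under the reaction it provides: δ_0 − R_2·δ_{22} = R_2/k. With 1/k = 0.000085 m/kN, R_2 = δ_0 / (δ_{22} + 1/k) = 0.22916 / (0.005063 + 0.000085) = 44.51 kN.

R_2 = 44.51 kN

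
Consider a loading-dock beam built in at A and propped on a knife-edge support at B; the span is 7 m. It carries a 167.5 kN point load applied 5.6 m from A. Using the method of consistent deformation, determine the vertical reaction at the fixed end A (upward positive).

R_A = 49.58 kN

Release the roller at B. Primary structure: cantilever fixed at A.
Downward deflection at the released point B due to the loads:
  point load 167.5 at a = 5.6: Pa²(3L − a)/(6EI) = 13482/EI
Flexibility coefficient — unit upward force at B: δ_{BB} = L³/(3EI) = 114.3/EI.
The prop prevents deflection at B: R_B = δ_0/δ_{BB} = 13482/114.3 = 117.9 kN.
Vertical equilibrium: R_A = ΣP − R_B = 167.5 − 117.9 = 49.58 kN.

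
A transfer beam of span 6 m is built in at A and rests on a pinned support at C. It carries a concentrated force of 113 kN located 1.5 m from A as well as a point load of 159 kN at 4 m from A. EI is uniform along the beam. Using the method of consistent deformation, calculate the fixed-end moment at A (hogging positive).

M_A = 252.6 kN·m

Release the roller at C. Primary structure: cantilever fixed at A.
Deflection at C on the released cantilever, summing each load's contribution:
  point load 113 at a = 1.5: Pa²(3L − a)/(6EI) = 699.2/EI
  point load 159 at a = 4: Pa²(3L − a)/(6EI) = 5936/EI
  δ_0 = 6635/EI
Flexibility coefficient — unit upward force at C: δ_{CC} = L³/(3EI) = 72/EI.
Compatibility at C: δ_0 − R_C·δ_{CC} = 0, so R_C = 6635/72 = 92.16 kN.
Moment equilibrium about A: M_A = Σ(load moments about A) − R_C·L = 805.5 − 92.16×6 = 252.6 kN·m.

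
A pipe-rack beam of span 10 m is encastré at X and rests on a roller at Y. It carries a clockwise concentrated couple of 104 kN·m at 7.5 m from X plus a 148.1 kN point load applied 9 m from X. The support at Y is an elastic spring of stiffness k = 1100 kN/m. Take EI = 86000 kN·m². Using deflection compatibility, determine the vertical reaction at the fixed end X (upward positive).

R_X = 34.22 kN

Take the reaction at Y as the redundant and release it; the primary structure is a cantilever fixed at X.
Downward deflection at the released point Y due to the loads:
  clockwise couple 104 at a = 7.5: M₀a(2L − a)/(2EI) = 4875/EI
  point load 148.1 at a = 9: Pa²(3L − a)/(6EI) = 41986/EI
  δ_0 = 46861/EI
Tip deflection under a unit load at Y: L³/(3EI) = 333.3/EI.
With EI = 86000 kN·m²: δ_0 = 0.5449 m and δ_{YY} = 0.003876 m/kN.
Compatibility — the spring shortens by R_Y/k under the reaction it provides: δ_0 − R_Y·δ_{YY} = R_Y/k. With 1/k = 0.000909 m/kN, R_Y = δ_0 / (δ_{YY} + 1/k) = 0.5449 / (0.003876 + 0.000909) = 113.9 kN.
Vertical equilibrium: R_X = ΣP − R_Y = 148.1 − 113.9 = 34.22 kN.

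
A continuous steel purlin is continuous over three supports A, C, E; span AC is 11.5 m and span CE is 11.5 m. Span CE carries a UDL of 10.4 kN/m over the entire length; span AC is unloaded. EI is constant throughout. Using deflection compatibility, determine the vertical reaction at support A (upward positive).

R_A = -7.475 kN

Take M_C as the redundant. Released structure: two simple spans AC and CE with a hinge at C.
Rotations at C on the released spans (each span's end-slope, ×1/EI):
  span CE: UDL 10.4: wL³/(24EI) = 659/EI
  relative rotation θ_0 = (0 + 659)/EI = 659/EI
A unit hogging moment at C produces rotation L₁/(3EI) + L₂/(3EI) = 7.667/EI.
Slope continuity at C: θ_0 = M_C·7.667/EI, so M_C = 659/7.667 = 85.96 kN·m (hogging).
Span AC, ΣM about A with M_C applied at C: R_C^{AC}·11.5 = 0 + 85.96, so R_C^{AC} = 7.475 kN and R_A = 0 − 7.475 = -7.475 kN.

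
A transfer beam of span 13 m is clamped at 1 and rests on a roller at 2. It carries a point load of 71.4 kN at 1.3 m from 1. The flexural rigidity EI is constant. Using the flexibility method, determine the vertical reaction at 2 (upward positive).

Remove the prop at 2; the released (primary) structure is a cantilever built in at 1.
Deflection at 2 on the released cantilever, summing each load's contribution:
  point load 71.4 at a = 1.3: Pa²(3L − a)/(6EI) = 758.2/EI
Flexibility coefficient — unit upward force at 2: δ_{22} = L³/(3EI) = 732.3/EI.
Compatibility at 2: δ_0 − R_2·δ_{22} = 0, so R_2 = 758.2/732.3 = 1.035 kN.

R_2 = 1.035 kN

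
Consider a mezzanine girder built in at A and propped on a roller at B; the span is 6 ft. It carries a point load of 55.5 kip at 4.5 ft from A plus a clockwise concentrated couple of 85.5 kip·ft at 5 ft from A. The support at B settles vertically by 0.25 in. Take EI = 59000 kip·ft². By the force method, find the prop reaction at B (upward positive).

R_B = 38.83 kip

Release the roller at B. Primary structure: cantilever fixed at A.
Deflection at B on the released cantilever, summing each load's contribution:
  point load 55.5 at a = 4.5: Pa²(3L − a)/(6EI) = 2529/EI
  clockwise couple 85.5 at a = 5: M₀a(2L − a)/(2EI) = 1496/EI
  δ_0 = 4025/EI
Flexibility coefficient — unit upward force at B: δ_{BB} = L³/(3EI) = 72/EI.
With EI = 59000 kip·ft²: δ_0 = 0.06822 ft and δ_{BB} = 0.00122 ft/kip.
Compatibility — the beam at B must follow the support down by 0.02083 ft: δ_0 − R_B·δ_{BB} = 0.02083, so R_B = (0.06822 − 0.02083)/0.00122 = 38.83 kip.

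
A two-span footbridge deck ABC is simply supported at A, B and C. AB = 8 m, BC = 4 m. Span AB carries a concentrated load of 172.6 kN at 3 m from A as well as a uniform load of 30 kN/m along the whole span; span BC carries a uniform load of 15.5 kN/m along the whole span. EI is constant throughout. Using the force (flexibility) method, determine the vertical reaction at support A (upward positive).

R_A = 188 kN

Take M_B as the redundant. Released structure: two simple spans AB and BC with a hinge at B.
End slopes at the hinge B, treating each span as simply supported:
  span AB: point load 172.6 at a = 3: Pab(L + a)/(6LEI) = 593.3/EI
  span AB: UDL 30: wL³/(24EI) = 640/EI
  span BC: UDL 15.5: wL³/(24EI) = 41.33/EI
  relative rotation θ_0 = (1233 + 41.33)/EI = 1275/EI
A unit hogging moment at B produces rotation L₁/(3EI) + L₂/(3EI) = 4/EI.
Compatibility: M_B·(L₁+L₂)/(3EI) = θ_0, giving M_B = 318.7 kN·m (hogging).
Span AB, ΣM about A with M_B applied at B: R_B^{AB}·8 = 1478 + 318.7, so R_B^{AB} = 224.6 kN and R_A = 412.6 − 224.6 = 188 kN.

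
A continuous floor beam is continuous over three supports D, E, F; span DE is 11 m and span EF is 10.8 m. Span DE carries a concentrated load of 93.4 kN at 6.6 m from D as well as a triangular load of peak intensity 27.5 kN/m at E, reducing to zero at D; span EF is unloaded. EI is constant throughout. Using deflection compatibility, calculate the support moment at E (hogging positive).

Take M_E as the redundant. Released structure: two simple spans DE and EF with a hinge at E.
Rotations at E on the released spans (each span's end-slope, ×1/EI):
  span DE: point load 93.4 at a = 6.6: Pab(L + a)/(6LEI) = 723.3/EI
  span DE: triangular load, peak 27.5: w₀L³/(45EI) = 813.4/EI
  relative rotation θ_0 = (1537 + 0)/EI = 1537/EI
A unit hogging moment at E produces rotation L₁/(3EI) + L₂/(3EI) = 7.267/EI.
Slope continuity at E: θ_0 = M_E·7.267/EI, so M_E = 1537/7.267 = 211.5 kN·m (hogging).

M_E = 211.5 kN·m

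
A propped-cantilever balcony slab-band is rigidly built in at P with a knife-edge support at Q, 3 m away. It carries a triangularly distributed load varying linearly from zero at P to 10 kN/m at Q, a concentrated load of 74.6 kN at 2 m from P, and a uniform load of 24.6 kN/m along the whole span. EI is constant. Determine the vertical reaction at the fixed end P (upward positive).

R_P = 88.79 kN

Release the roller at Q. Primary structure: cantilever fixed at P.
Free-end deflection of the primary structure under the applied loading (downward +):
  triangular load, peak 10 at the free end: 11w₀L⁴/(120EI) = 74.25/EI
  point load 74.6 at a = 2: Pa²(3L − a)/(6EI) = 348.1/EI
  UDL 24.6: wL⁴/(8EI) = 249.1/EI
  δ_0 = 671.5/EI
Flexibility coefficient — unit upward force at Q: δ_{QQ} = L³/(3EI) = 9/EI.
Compatibility at Q: δ_0 − R_Q·δ_{QQ} = 0, so R_Q = 671.5/9 = 74.61 kN.
Vertical equilibrium: R_P = ΣP − R_Q = 163.4 − 74.61 = 88.79 kN.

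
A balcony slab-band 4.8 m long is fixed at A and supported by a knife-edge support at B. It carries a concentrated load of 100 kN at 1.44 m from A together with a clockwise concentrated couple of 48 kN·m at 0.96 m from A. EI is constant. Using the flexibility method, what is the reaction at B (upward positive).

Remove the prop at B; the released (primary) structure is a cantilever built in at A.
Primary-structure tip deflection at B by superposition:
  point load 100 at a = 1.44: Pa²(3L − a)/(6EI) = 447.9/EI
  clockwise couple 48 at a = 0.96: M₀a(2L − a)/(2EI) = 199.1/EI
  δ_0 = 647/EI
Flexibility coefficient — unit upward force at B: δ_{BB} = L³/(3EI) = 36.86/EI.
The prop prevents deflection at B: R_B = δ_0/δ_{BB} = 647/36.86 = 17.55 kN.

R_B = 17.55 kN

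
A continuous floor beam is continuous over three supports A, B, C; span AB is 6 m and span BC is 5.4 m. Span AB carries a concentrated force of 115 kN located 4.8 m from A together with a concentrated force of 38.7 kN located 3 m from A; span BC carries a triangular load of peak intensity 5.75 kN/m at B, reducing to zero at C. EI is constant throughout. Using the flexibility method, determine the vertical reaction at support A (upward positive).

Insert a hinge at B; M_B is the redundant, and each span becomes simply supported.
Rotations at B on the released spans (each span's end-slope, ×1/EI):
  span AB: point load 115 at a = 4.8: Pab(L + a)/(6LEI) = 198.7/EI
  span AB: point load 38.7 at a = 3: Pab(L + a)/(6LEI) = 87.08/EI
  span BC: triangular load, peak 5.75: w₀L³/(45EI) = 20.12/EI
  relative rotation θ_0 = (285.8 + 20.12)/EI = 305.9/EI
A unit hogging moment at B produces rotation L₁/(3EI) + L₂/(3EI) = 3.8/EI.
Compatibility: M_B·(L₁+L₂)/(3EI) = θ_0, giving M_B = 80.5 kN·m (hogging).
Span AB, ΣM about A with M_B applied at B: R_B^{AB}·6 = 668.1 + 80.5, so R_B^{AB} = 124.8 kN and R_A = 153.7 − 124.8 = 28.93 kN.

R_A = 28.93 kN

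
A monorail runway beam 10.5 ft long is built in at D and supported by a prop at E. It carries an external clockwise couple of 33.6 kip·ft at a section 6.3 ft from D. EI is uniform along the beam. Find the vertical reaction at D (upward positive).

R_D = -4.032 kip

Choose R_E as the redundant. The primary structure is the cantilever fixed at D.
Primary-structure tip deflection at E by superposition:
  clockwise couple 33.6 at a = 6.3: M₀a(2L − a)/(2EI) = 1556/EI
Flexibility coefficient — unit upward force at E: δ_{EE} = L³/(3EI) = 385.9/EI.
The prop prevents deflection at E: R_E = δ_0/δ_{EE} = 1556/385.9 = 4.032 kip.
Vertical equilibrium: R_D = ΣP − R_E = 0 − 4.032 = -4.032 kip.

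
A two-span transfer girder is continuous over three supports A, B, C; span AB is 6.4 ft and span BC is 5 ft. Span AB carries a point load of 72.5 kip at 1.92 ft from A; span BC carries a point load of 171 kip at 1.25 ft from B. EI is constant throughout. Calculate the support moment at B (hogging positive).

M_B = 97.08 kip·ft

Take M_B as the redundant. Released structure: two simple spans AB and BC with a hinge at B.
Discontinuity in slope at B on the released structure — sum the simple-span end rotations:
  span AB: point load 72.5 at a = 1.92: Pab(L + a)/(6LEI) = 135.1/EI
  span BC: point load 171 at a = 1.25: Pab(L + b)/(6LEI) = 233.8/EI
  relative rotation θ_0 = (135.1 + 233.8)/EI = 368.9/EI
A unit hogging moment at B produces rotation L₁/(3EI) + L₂/(3EI) = 3.8/EI.
Slope continuity at B: θ_0 = M_B·3.8/EI, so M_B = 368.9/3.8 = 97.08 kip·ft (hogging).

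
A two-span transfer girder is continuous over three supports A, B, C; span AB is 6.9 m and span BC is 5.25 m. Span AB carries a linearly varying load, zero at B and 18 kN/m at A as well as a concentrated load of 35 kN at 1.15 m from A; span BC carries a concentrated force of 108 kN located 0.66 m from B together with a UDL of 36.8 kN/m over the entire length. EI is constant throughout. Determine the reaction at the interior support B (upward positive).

Take M_B as the redundant. Released structure: two simple spans AB and BC with a hinge at B.
End slopes at the hinge B, treating each span as simply supported:
  span AB: triangular load, peak 18: 7w₀L³/(360EI) = 115/EI
  span AB: point load 35 at a = 1.15: Pab(L + a)/(6LEI) = 45/EI
  span BC: point load 108 at a = 0.66: Pab(L + b)/(6LEI) = 102.2/EI
  span BC: UDL 36.8: wL³/(24EI) = 221.9/EI
  relative rotation θ_0 = (160 + 324.1)/EI = 484.1/EI
A unit hogging moment at B produces rotation L₁/(3EI) + L₂/(3EI) = 4.05/EI.
Slope continuity at B: θ_0 = M_B·4.05/EI, so M_B = 484.1/4.05 = 119.5 kN·m (hogging).
Span AB, ΣM about A with M_B applied at B: R_B^{AB}·6.9 = 183.1 + 119.5, so R_B^{AB} = 43.86 kN and R_A = 97.1 − 43.86 = 53.24 kN.
Span BC, ΣM about C: R_B^{BC}·5.25 = 1003 + 119.5, so R_B^{BC} = 213.8 kN and R_C = 301.2 − 213.8 = 87.41 kN.
R_B = 43.86 + 213.8 = 257.6 kN.

R_B = 257.6 kN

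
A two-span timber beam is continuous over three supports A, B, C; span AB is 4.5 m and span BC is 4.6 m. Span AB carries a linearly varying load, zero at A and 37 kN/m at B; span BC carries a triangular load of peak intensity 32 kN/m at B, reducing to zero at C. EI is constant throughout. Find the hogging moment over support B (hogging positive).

Release continuity at B by inserting a hinge; the redundant is the internal moment M_B. The primary structure is two simply-supported spans AB and BC.
End slopes at the hinge B, treating each span as simply supported:
  span AB: triangular load, peak 37: w₀L³/(45EI) = 74.92/EI
  span BC: triangular load, peak 32: w₀L³/(45EI) = 69.22/EI
  relative rotation θ_0 = (74.92 + 69.22)/EI = 144.1/EI
A unit hogging moment at B produces rotation L₁/(3EI) + L₂/(3EI) = 3.033/EI.
Compatibility: M_B·(L₁+L₂)/(3EI) = θ_0, giving M_B = 47.52 kN·m (hogging).

M_B = 47.52 kN·m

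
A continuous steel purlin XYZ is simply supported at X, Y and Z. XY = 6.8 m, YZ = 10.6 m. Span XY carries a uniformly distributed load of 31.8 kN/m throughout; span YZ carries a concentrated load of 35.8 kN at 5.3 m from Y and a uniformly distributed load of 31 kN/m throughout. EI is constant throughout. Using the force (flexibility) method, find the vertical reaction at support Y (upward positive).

R_Y = 382.2 kN

Take M_Y as the redundant. Released structure: two simple spans XY and YZ with a hinge at Y.
Discontinuity in slope at Y on the released structure — sum the simple-span end rotations:
  span XY: UDL 31.8: wL³/(24EI) = 416.6/EI
  span YZ: point load 35.8 at a = 5.3: Pab(L + b)/(6LEI) = 251.4/EI
  span YZ: UDL 31: wL³/(24EI) = 1538/EI
  relative rotation θ_0 = (416.6 + 1790)/EI = 2206/EI
A unit hogging moment at Y produces rotation L₁/(3EI) + L₂/(3EI) = 5.8/EI.
Compatibility: M_Y·(L₁+L₂)/(3EI) = θ_0, giving M_Y = 380.4 kN·m (hogging).
Span XY, ΣM about X with M_Y applied at Y: R_Y^{XY}·6.8 = 735.2 + 380.4, so R_Y^{XY} = 164.1 kN and R_X = 216.2 − 164.1 = 52.18 kN.
Span YZ, ΣM about Z: R_Y^{YZ}·10.6 = 1931 + 380.4, so R_Y^{YZ} = 218.1 kN and R_Z = 364.4 − 218.1 = 146.3 kN.
R_Y = 164.1 + 218.1 = 382.2 kN.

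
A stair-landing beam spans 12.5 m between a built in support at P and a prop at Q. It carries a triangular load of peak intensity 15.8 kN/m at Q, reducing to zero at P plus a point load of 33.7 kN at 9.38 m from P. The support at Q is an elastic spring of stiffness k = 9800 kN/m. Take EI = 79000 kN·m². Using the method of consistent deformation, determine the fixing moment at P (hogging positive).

Remove the prop at Q; the released (primary) structure is a cantilever built in at P.
Primary-structure tip deflection at Q by superposition:
  triangular load, peak 15.8 at the free end: 11w₀L⁴/(120EI) = 35360/EI
  point load 33.7 at a = 9.38: Pa²(3L − a)/(6EI) = 13896/EI
  δ_0 = 49256/EI
Flexibility coefficient — unit upward force at Q: δ_{QQ} = L³/(3EI) = 651/EI.
With EI = 79000 kN·m²: δ_0 = 0.62349 m and δ_{QQ} = 0.008241 m/kN.
Compatibility — the spring shortens by R_Q/k under the reaction it provides: δ_0 − R_Q·δ_{QQ} = R_Q/k. With 1/k = 0.000102 m/kN, R_Q = δ_0 / (δ_{QQ} + 1/k) = 0.62349 / (0.008241 + 0.000102) = 74.73 kN.
Moment equilibrium about P: M_P = Σ(load moments about P) − R_Q·L = 1139 − 74.73×12.5 = 204.9 kN·m.

M_P = 204.9 kN·m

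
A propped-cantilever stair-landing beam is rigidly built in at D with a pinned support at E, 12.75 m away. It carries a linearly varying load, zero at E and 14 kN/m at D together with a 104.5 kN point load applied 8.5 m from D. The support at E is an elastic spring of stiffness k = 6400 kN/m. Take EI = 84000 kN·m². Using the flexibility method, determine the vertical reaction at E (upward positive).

Release the roller at E. Primary structure: cantilever fixed at D.
Deflection at E on the released cantilever, summing each load's contribution:
  triangular load, peak 14 at the fixed end: w₀L⁴/(30EI) = 12332/EI
  point load 104.5 at a = 8.5: Pa²(3L − a)/(6EI) = 37436/EI
  δ_0 = 49768/EI
Tip deflection under a unit load at E: L³/(3EI) = 690.9/EI.
With EI = 84000 kN·m²: δ_0 = 0.59248 m and δ_{EE} = 0.008225 m/kN.
Compatibility — the spring shortens by R_E/k under the reaction it provides: δ_0 − R_E·δ_{EE} = R_E/k. With 1/k = 0.000156 m/kN, R_E = δ_0 / (δ_{EE} + 1/k) = 0.59248 / (0.008225 + 0.000156) = 70.69 kN.

R_E = 70.69 kN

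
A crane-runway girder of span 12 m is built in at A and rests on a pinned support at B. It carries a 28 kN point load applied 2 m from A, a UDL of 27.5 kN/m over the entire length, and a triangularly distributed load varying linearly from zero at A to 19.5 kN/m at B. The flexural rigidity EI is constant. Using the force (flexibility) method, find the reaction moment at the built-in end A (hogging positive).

Choose R_B as the redundant. The primary structure is the cantilever fixed at A.
Deflection at B on the released cantilever, summing each load's contribution:
  point load 28 at a = 2: Pa²(3L − a)/(6EI) = 634.7/EI
  UDL 27.5: wL⁴/(8EI) = 71280/EI
  triangular load, peak 19.5 at the free end: 11w₀L⁴/(120EI) = 37066/EI
  δ_0 = 108980/EI
Tip deflection under a unit load at B: L³/(3EI) = 576/EI.
The prop prevents deflection at B: R_B = δ_0/δ_{BB} = 108980/576 = 189.2 kN.
Moment equilibrium about A: M_A = Σ(load moments about A) − R_B·L = 2972 − 189.2×12 = 701.6 kN·m.

M_A = 701.6 kN·m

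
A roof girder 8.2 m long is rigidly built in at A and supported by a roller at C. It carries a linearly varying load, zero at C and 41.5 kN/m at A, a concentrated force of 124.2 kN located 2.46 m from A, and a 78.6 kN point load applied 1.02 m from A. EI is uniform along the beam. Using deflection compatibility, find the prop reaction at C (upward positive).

Remove the prop at C; the released (primary) structure is a cantilever built in at A.
Deflection at C on the released cantilever, summing each load's contribution:
  triangular load, peak 41.5 at the fixed end: w₀L⁴/(30EI) = 6254/EI
  point load 124.2 at a = 2.46: Pa²(3L − a)/(6EI) = 2773/EI
  point load 78.6 at a = 1.02: Pa²(3L − a)/(6EI) = 321.4/EI
  δ_0 = 9349/EI
Tip deflection under a unit load at C: L³/(3EI) = 183.8/EI.
The prop prevents deflection at C: R_C = δ_0/δ_{CC} = 9349/183.8 = 50.87 kN.

R_C = 50.87 kN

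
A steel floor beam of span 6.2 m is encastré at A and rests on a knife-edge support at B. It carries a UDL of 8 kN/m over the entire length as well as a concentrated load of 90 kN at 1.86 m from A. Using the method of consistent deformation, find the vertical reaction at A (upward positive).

Release the roller at B. Primary structure: cantilever fixed at A.
Free-end deflection of the primary structure under the applied loading (downward +):
  UDL 8: wL⁴/(8EI) = 1478/EI
  point load 90 at a = 1.86: Pa²(3L − a)/(6EI) = 868.7/EI
  δ_0 = 2346/EI
Tip deflection under a unit load at B: L³/(3EI) = 79.44/EI.
Compatibility at B: δ_0 − R_B·δ_{BB} = 0, so R_B = 2346/79.44 = 29.54 kN.
Vertical equilibrium: R_A = ΣP − R_B = 139.6 − 29.54 = 110.1 kN.

R_A = 110.1 kN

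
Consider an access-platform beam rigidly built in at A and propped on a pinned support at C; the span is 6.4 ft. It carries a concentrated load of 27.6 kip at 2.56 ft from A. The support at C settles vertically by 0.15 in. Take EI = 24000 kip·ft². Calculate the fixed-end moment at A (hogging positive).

M_A = 55.89 kip·ft

Take the reaction at C as the redundant and release it; the primary structure is a cantilever fixed at A.
Free-end deflection of the primary structure under the applied loading (downward +):
  point load 27.6 at a = 2.56: Pa²(3L − a)/(6EI) = 501.6/EI
Flexibility coefficient — unit upward force at C: δ_{CC} = L³/(3EI) = 87.38/EI.
With EI = 24000 kip·ft²: δ_0 = 0.020902 ft and δ_{CC} = 0.003641 ft/kip.
Compatibility — the beam at C must follow the support down by 0.0125 ft: δ_0 − R_C·δ_{CC} = 0.0125, so R_C = (0.020902 − 0.0125)/0.003641 = 2.308 kip.
Moment equilibrium about A: M_A = Σ(load moments about A) − R_C·L = 70.66 − 2.308×6.4 = 55.89 kip·ft.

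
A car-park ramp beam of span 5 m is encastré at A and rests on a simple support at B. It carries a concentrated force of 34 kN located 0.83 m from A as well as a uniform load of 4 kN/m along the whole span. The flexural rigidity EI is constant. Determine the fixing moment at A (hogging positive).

Take the reaction at B as the redundant and release it; the primary structure is a cantilever fixed at A.
Deflection at B on the released cantilever, summing each load's contribution:
  point load 34 at a = 0.83: Pa²(3L − a)/(6EI) = 55.32/EI
  UDL 4: wL⁴/(8EI) = 312.5/EI
  δ_0 = 367.8/EI
Tip deflection under a unit load at B: L³/(3EI) = 41.67/EI.
The prop prevents deflection at B: R_B = δ_0/δ_{BB} = 367.8/41.67 = 8.828 kN.
Moment equilibrium about A: M_A = Σ(load moments about A) − R_B·L = 78.22 − 8.828×5 = 34.08 kN·m.

M_A = 34.08 kN·m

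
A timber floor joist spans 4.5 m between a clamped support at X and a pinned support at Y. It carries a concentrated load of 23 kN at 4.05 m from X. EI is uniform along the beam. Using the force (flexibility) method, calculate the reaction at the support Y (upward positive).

R_Y = 19.56 kN

Take the reaction at Y as the redundant and release it; the primary structure is a cantilever fixed at X.
Deflection at Y on the released cantilever, summing each load's contribution:
  point load 23 at a = 4.05: Pa²(3L − a)/(6EI) = 594.2/EI
Tip deflection under a unit load at Y: L³/(3EI) = 30.38/EI.
Compatibility at Y: δ_0 − R_Y·δ_{YY} = 0, so R_Y = 594.2/30.38 = 19.56 kN.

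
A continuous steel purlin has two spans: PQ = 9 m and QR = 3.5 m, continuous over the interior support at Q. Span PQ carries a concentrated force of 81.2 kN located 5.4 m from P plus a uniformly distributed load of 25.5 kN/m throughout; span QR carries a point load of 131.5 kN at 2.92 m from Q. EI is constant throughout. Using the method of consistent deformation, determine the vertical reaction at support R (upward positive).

R_R = 24.76 kN

Release continuity at Q by inserting a hinge; the redundant is the internal moment M_Q. The primary structure is two simply-supported spans PQ and QR.
End slopes at the hinge Q, treating each span as simply supported:
  span PQ: point load 81.2 at a = 5.4: Pab(L + a)/(6LEI) = 420.9/EI
  span PQ: UDL 25.5: wL³/(24EI) = 774.6/EI
  span QR: point load 131.5 at a = 2.92: Pab(L + b)/(6LEI) = 43.27/EI
  relative rotation θ_0 = (1196 + 43.27)/EI = 1239/EI
A unit hogging moment at Q produces rotation L₁/(3EI) + L₂/(3EI) = 4.167/EI.
Compatibility: M_Q·(L₁+L₂)/(3EI) = θ_0, giving M_Q = 297.3 kN·m (hogging).
Span QR, ΣM about R: R_Q^{QR}·3.5 = 76.27 + 297.3, so R_Q^{QR} = 106.7 kN and R_R = 131.5 − 106.7 = 24.76 kN.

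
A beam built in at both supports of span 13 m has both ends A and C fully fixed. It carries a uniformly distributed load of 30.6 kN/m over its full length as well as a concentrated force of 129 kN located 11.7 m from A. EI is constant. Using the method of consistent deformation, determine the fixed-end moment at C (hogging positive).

Release both end moments; the primary structure is a simply-supported span AC with redundants M_A and M_C.
Simple-span end rotations at A and C under the given loads:
  at A: UDL 30.6: wL³/(24EI) = 2801/EI
  at C: UDL 30.6: wL³/(24EI) = 2801/EI
  at A: point load 129 at a = 11.7: Pab(L + b)/(6LEI) = 359.7/EI
  at C: point load 129 at a = 11.7: Pab(L + a)/(6LEI) = 621.3/EI
  θ_A0 = 3161/EI,  θ_C0 = 3423/EI
Flexibility coefficients: a unit moment at one end gives L/(3EI) there and L/(6EI) at the far end, so f₁₁ = f₂₂ = 4.333/EI and f₁₂ = f₂₁ = 2.167/EI.
Compatibility — zero rotation at each built-in end:
  4.333 M_A + 2.167 M_C = 3161
  2.167 M_A + 4.333 M_C = 3423
Solving the pair gives M_A = 446 kN·m and M_C = 566.8 kN·m (hogging).

M_C = 566.8 kN·m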